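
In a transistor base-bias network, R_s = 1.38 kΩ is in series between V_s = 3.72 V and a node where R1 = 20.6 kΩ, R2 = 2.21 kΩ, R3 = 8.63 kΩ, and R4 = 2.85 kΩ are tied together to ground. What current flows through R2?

I ≈ 0.721 mA

Combine the parallel branches: R_p = (1/20.6 + 1/2.21 + 1/8.63 + 1/2.85)⁻¹ = 1.033 kΩ.
Node voltage V_A = V_s · R_p/(R_s + R_p) = 3.72 × 0.4282 = 1.593 V.
Branch current I = V_A/R2 = 1.593/2.21 = 0.7207 mA.
(Equivalently: I_total = 1.541 mA, then current-divider fraction G_k/ΣG = 0.4676.)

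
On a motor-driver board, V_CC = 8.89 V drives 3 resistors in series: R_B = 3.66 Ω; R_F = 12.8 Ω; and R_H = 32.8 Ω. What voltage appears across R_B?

V ≈ 0.661 V

ΣR = 3.66 + 12.8 + 32.8 = 49.26 Ω.
V = V_CC · R/ΣR = 8.89 × 0.07430 = 0.6605 V.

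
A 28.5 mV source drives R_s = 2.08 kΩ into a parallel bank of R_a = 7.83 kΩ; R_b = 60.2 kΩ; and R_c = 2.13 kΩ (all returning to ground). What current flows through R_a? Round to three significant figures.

Combine the parallel branches: R_p = (1/7.83 + 1/60.2 + 1/2.13)⁻¹ = 1.629 kΩ.
Node voltage V_A = V_supply · R_p/(R_s + R_p) = 28.5 × 0.4392 = 12.52 mV.
Branch current I = V_A/R_a = 12.52/7.83 = 1.599 µA.

I ≈ 1.60 µA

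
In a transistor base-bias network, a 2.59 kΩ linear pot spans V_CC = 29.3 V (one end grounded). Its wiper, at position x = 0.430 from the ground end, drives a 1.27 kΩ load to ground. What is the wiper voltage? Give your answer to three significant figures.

V_out ≈ 8.40 V

Split the track: R_lower = x·R_p = 1.114 kΩ, R_upper = (1−x)·R_p = 1.476 kΩ.
R_L loads the lower segment: effective lower R = 0.5934 kΩ.
Then V_out = V_CC · 0.5934/(1.476 + 0.5934) = 8.400 V.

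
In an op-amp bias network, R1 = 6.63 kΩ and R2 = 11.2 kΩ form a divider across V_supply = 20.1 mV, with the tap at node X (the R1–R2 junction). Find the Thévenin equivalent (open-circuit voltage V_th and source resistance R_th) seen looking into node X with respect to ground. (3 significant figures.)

V_th ≈ 12.6 mV, R_th ≈ 4.16 kΩ

V_th is the unloaded tap voltage: V_supply · R2/(R1+R2) = 20.1 × 0.6282 = 12.63 mV.
Looking into X with the source shorted: R_th = R1·R2/(R1+R2) = 6.630 × 11.2/17.83 = 4.165 kΩ.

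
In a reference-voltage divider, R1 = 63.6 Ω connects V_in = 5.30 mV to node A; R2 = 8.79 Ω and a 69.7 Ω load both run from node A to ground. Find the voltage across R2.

First combine the lower leg with the load: R2 ‖ R_L = 7.806 Ω.
Voltage divider with the loaded lower leg: V_out = 5.30 × 7.806/(63.6 + 7.806) = 5.30 × 0.1093 = 0.5794 mV.
(Unloaded it would be 0.644 mV; the load pulls it down.)

V_out ≈ 0.579 mV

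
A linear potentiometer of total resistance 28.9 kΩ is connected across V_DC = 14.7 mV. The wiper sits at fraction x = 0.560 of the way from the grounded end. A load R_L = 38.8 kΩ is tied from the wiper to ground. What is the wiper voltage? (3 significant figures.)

The pot divides into 12.72 kΩ above the wiper and 16.18 kΩ below.
Lower segment in parallel with the load: 16.18 ‖ 38.8 = 11.42 kΩ.
V_out = 14.7 × 11.42/(12.72 + 11.42) = 6.955 mV.
(Unloaded: V_out = x·V_DC = 8.23 mV.)

V_out ≈ 6.96 mV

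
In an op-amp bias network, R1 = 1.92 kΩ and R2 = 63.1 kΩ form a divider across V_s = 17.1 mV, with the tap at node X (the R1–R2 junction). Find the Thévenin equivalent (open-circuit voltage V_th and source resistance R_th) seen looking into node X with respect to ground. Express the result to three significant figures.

V_th ≈ 16.6 mV, R_th ≈ 1.86 kΩ

With X open, the divider is unloaded: V_th = 17.1 × 63.1/65.02 = 16.60 mV.
Looking into X with the source shorted: R_th = R1·R2/(R1+R2) = 1.920 × 63.1/65.02 = 1.863 kΩ.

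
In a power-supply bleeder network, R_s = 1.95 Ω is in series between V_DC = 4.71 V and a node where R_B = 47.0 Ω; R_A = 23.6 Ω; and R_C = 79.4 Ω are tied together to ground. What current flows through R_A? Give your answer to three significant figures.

Parallel bank: R_p = 1/(1/47.0 + 1/23.6 + 1/79.4) = 13.12 Ω.
V_A = 4.71 × 13.12/15.07 = 4.100 V.
I(R_A) = V_A / R_A = 4.100/23.6 = 0.1737 A.

I ≈ 0.174 A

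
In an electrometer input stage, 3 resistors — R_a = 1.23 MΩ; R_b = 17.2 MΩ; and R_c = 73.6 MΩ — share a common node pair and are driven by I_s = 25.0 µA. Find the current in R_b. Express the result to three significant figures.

I ≈ 1.64 µA

ΣG = 1/1.23 + 1/17.2 + 1/73.6 = 0.8847.
R_b takes the fraction G_k/ΣG = 0.05814/0.8847 = 0.06571, so I = 25.0 × 0.06571 = 1.643 µA.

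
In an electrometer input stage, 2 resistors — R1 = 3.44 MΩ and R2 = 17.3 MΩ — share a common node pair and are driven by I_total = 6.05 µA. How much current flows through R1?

With just two branches, the current splits inversely with resistance.
So I = 6.05 × 17.3/20.74 = 5.047 µA.

I ≈ 5.05 µA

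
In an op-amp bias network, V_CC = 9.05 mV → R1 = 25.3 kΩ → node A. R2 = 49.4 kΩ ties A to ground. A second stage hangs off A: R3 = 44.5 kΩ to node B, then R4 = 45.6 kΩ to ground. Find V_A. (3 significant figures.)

V_A ≈ 5.05 mV

Node A sees R2 in parallel with the series input of stage 2, R3 + R4 = 90.10 kΩ.
Effective lower resistance at A: R2 ‖ 90.10 = 31.91 kΩ.
V_A = 9.05 × 31.91/(25.3 + 31.91) = 5.048 mV.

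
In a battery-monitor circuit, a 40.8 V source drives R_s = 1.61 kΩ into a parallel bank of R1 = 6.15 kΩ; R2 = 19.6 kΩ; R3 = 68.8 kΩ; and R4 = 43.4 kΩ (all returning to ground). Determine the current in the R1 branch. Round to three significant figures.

Parallel bank: R_p = 1/(1/6.15 + 1/19.6 + 1/68.8 + 1/43.4) = 3.981 kΩ.
V_A by voltage divider: V_A = 40.8 × 3.981/(1.61 + 3.981) = 29.05 V.
I(R1) = V_A / R1 = 29.05/6.15 = 4.724 mA.

I ≈ 4.72 mA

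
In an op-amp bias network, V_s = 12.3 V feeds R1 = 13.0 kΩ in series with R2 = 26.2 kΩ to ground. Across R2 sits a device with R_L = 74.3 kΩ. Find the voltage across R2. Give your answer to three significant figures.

V_out ≈ 7.36 V

R2 ‖ R_L = (26.2 × 74.3)/(26.2 + 74.3) = 19.37 kΩ.
Voltage divider with the loaded lower leg: V_out = 12.3 × 19.37/(13.0 + 19.37) = 12.3 × 0.5984 = 7.360 V.
(Unloaded it would be 8.22 V; the load pulls it down.)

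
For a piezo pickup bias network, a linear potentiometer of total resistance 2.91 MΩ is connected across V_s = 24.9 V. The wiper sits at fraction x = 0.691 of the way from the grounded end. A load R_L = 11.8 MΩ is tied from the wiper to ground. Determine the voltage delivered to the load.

V_out ≈ 16.3 V

The pot divides into 0.8992 MΩ above the wiper and 2.011 MΩ below.
(x·R_p) ‖ R_L = 1.718 MΩ.
V_out = 24.9 × 1.718/(0.8992 + 1.718) = 16.35 V.
(Unloaded: V_out = x·V_s = 17.2 V.)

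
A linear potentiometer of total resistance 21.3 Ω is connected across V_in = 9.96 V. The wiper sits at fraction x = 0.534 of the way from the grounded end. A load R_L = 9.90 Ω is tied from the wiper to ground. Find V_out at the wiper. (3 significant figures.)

V_out ≈ 3.46 V

The pot divides into 9.926 Ω above the wiper and 11.37 Ω below.
R_L loads the lower segment: effective lower R = 5.293 Ω.
V_out = 9.96 × 5.293/(9.926 + 5.293) = 3.464 V.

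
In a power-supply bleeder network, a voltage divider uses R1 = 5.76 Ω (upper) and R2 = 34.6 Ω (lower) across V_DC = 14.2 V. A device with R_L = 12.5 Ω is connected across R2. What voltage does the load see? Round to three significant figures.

R2 ‖ R_L = (34.6 × 12.5)/(34.6 + 12.5) = 9.183 Ω.
Now apply the divider: V_out = 14.2 × 0.6145 = 8.726 V.

V_out ≈ 8.73 V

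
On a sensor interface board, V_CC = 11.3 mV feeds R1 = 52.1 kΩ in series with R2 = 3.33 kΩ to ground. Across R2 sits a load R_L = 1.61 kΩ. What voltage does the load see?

V_out ≈ 0.231 mV

The load sits in parallel with R2, giving an effective lower resistance R2' = R2·R_L/(R2+R_L) = 1.085 kΩ.
Voltage divider with the loaded lower leg: V_out = 11.3 × 1.085/(52.1 + 1.085) = 11.3 × 0.02041 = 0.2306 mV.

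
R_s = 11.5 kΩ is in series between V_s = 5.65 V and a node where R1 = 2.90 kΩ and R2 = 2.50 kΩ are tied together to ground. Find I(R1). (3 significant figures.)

I ≈ 0.204 mA

Parallel bank: R_p = 1/(1/2.90 + 1/2.50) = 1.343 kΩ.
V_A by voltage divider: V_A = 5.65 × 1.343/(11.5 + 1.343) = 0.5907 V.
I(R1) = V_A / R1 = 0.5907/2.90 = 0.2037 mA.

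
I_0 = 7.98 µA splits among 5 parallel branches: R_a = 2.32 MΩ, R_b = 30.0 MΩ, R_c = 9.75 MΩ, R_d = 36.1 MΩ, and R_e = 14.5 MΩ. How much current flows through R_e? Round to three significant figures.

I ≈ 0.829 µA

Total conductance ΣG = 1/2.32 + 1/30.0 + 1/9.75 + 1/36.1 + 1/14.5 = 0.6636 (units of 1/MΩ).
Current divider: I(R_e) = I_0 · G_k/ΣG = 7.98 × (0.06897/0.6636) = 7.98 × 0.1039 = 0.8293 µA.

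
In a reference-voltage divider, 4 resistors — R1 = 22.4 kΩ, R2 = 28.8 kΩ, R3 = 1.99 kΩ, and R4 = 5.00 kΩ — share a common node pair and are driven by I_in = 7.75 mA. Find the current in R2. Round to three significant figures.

ΣG = 1/22.4 + 1/28.8 + 1/1.99 + 1/5.00 = 0.7819.
Current divider: I(R2) = I_in · G_k/ΣG = 7.75 × (0.03472/0.7819) = 7.75 × 0.04441 = 0.3442 mA.

I ≈ 0.344 mA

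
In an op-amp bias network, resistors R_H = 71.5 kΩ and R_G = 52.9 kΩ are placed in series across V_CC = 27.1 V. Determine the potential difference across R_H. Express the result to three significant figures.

Series total: ΣR = 71.5 + 52.9 = 124.4 kΩ.
By the voltage-divider rule, V = 27.1 × 71.50/124.4 = 15.58 V.

V ≈ 15.6 V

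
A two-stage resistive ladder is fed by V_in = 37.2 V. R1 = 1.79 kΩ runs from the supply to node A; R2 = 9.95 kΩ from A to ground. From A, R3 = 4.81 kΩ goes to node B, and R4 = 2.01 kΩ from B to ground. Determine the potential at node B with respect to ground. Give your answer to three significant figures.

V_B ≈ 7.60 V

The second stage (R3 + R4 = 6.820 kΩ) loads node A in parallel with R2.
Effective lower resistance at A: R2 ‖ 6.820 = 4.046 kΩ.
So V_A = 37.2 × 0.6933 = 25.79 V.
Then the unloaded second divider: V_B = V_A × R4/(R3+R4) = 25.79 × 0.2947 = 7.601 V.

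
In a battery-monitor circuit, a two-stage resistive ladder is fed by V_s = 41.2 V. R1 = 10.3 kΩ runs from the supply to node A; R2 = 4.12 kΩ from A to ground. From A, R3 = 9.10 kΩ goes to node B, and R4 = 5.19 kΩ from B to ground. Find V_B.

V_B ≈ 3.55 V

Looking into the second stage from A: R3 + R4 = 14.29 kΩ appears in parallel with R2.
Effective lower resistance at A: R2 ‖ 14.29 = 3.198 kΩ.
So V_A = 41.2 × 0.2369 = 9.761 V.
Stage 2 is unloaded, so V_B = V_A · R4/(R3+R4) = 9.761 × 5.19/14.29 = 3.545 V.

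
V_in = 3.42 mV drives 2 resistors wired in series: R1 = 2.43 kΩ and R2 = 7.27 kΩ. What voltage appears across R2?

V ≈ 2.56 mV

Total series resistance ΣR = 2.43 + 7.27 = 9.700 kΩ.
By the voltage-divider rule, V = 3.42 × 7.270/9.700 = 2.563 mV.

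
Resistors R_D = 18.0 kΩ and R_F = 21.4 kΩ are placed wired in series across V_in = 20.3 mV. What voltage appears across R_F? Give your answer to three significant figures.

V ≈ 11.0 mV

Series total: ΣR = 18.0 + 21.4 = 39.40 kΩ.
Voltage divider: V = V_in · (21.40 / 39.40) = 20.3 × 0.5431 = 11.03 mV.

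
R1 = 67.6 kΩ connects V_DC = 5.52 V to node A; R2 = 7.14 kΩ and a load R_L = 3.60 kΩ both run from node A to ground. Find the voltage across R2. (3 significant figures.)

The load sits in parallel with R2, giving an effective lower resistance R2' = R2·R_L/(R2+R_L) = 2.393 kΩ.
Now apply the divider: V_out = 5.52 × 0.03419 = 0.1887 V.

V_out ≈ 0.189 V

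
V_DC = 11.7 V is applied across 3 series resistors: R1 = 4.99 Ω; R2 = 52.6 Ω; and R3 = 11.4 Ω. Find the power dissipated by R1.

The common current is I = 11.7/68.99 = 0.1696 A.
V(R1) = I·R = 0.8463 V; P = V·I = 0.8463 × 0.1696 = 0.1435 W.

P ≈ 0.144 W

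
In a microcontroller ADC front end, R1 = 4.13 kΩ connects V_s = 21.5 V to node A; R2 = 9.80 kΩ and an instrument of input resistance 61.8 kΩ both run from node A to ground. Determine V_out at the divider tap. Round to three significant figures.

V_out ≈ 14.4 V

The load sits in parallel with R2, giving an effective lower resistance R2' = R2·R_L/(R2+R_L) = 8.459 kΩ.
Voltage divider with the loaded lower leg: V_out = 21.5 × 8.459/(4.13 + 8.459) = 21.5 × 0.6719 = 14.45 V.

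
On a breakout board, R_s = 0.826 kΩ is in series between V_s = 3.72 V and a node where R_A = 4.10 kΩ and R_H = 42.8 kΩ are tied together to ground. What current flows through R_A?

I ≈ 0.743 mA

Equivalent of the parallel group: R_p = 3.742 kΩ.
Node voltage V_A = V_s · R_p/(R_s + R_p) = 3.72 × 0.8192 = 3.047 V.
I(R_A) = V_A / R_A = 3.047/4.10 = 0.7432 mA.
(Equivalently: I_total = 0.8144 mA, then current-divider fraction G_k/ΣG = 0.9126.)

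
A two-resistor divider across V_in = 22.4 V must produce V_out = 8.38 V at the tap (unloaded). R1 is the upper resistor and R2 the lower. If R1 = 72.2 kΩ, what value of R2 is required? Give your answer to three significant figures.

R2 ≈ 43.2 kΩ

V_out/V_in = R2/(R1+R2) = 0.3741.
Rearranging, R2 = R1·k/(1−k) = 72.2 × 0.5977 = 43.16 kΩ.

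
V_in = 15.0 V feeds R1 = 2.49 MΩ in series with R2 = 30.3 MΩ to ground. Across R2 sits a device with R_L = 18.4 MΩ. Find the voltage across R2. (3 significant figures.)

V_out ≈ 12.3 V

The load sits in parallel with R2, giving an effective lower resistance R2' = R2·R_L/(R2+R_L) = 11.45 MΩ.
Then V_out = V_in · R2'/(R1 + R2') = 15.0 × 11.45/13.94 = 12.32 V.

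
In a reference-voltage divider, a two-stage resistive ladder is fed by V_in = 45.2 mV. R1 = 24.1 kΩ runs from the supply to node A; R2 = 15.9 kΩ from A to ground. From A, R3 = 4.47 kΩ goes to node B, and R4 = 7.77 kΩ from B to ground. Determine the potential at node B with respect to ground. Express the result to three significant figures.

The second stage (R3 + R4 = 12.24 kΩ) loads node A in parallel with R2.
Effective lower resistance at A: R2 ‖ 12.24 = 6.916 kΩ.
So V_A = 45.2 × 0.2230 = 10.08 mV.
Then the unloaded second divider: V_B = V_A × R4/(R3+R4) = 10.08 × 0.6348 = 6.398 mV.

V_B ≈ 6.40 mV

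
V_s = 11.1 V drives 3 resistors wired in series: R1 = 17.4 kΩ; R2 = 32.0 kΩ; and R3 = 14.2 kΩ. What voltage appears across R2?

ΣR = 17.4 + 32.0 + 14.2 = 63.60 kΩ.
Voltage divider: V = V_s · (32.00 / 63.60) = 11.1 × 0.5031 = 5.585 V.

V ≈ 5.58 V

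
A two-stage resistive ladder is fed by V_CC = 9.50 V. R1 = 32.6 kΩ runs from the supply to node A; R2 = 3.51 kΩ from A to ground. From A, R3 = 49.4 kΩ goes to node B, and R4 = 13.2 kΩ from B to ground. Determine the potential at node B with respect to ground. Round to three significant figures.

The second stage (R3 + R4 = 62.60 kΩ) loads node A in parallel with R2.
R2 ‖ (R3+R4) = 3.324 kΩ.
So V_A = 9.50 × 0.09252 = 0.8789 V.
Stage 2 is unloaded, so V_B = V_A · R4/(R3+R4) = 0.8789 × 13.2/62.60 = 0.1853 V.

V_B ≈ 0.185 V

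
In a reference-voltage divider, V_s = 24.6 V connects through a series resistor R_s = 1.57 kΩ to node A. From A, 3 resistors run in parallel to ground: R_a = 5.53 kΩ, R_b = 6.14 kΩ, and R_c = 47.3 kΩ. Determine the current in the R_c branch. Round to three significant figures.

Parallel bank: R_p = 1/(1/5.53 + 1/6.14 + 1/47.3) = 2.741 kΩ.
V_A by voltage divider: V_A = 24.6 × 2.741/(1.57 + 2.741) = 15.64 V.
Branch current I = V_A/R_c = 15.64/47.3 = 0.3307 mA.
(Equivalently: I_total = 5.706 mA, then current-divider fraction G_k/ΣG = 0.05795.)

I ≈ 0.331 mA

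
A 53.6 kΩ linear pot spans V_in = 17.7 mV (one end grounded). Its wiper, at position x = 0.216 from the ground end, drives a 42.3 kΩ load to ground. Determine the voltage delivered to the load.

V_out ≈ 3.15 mV

The pot divides into 42.02 kΩ above the wiper and 11.58 kΩ below.
Lower segment in parallel with the load: 11.58 ‖ 42.3 = 9.090 kΩ.
Loaded-divider output: V_out = 17.7 × 0.1778 = 3.148 mV.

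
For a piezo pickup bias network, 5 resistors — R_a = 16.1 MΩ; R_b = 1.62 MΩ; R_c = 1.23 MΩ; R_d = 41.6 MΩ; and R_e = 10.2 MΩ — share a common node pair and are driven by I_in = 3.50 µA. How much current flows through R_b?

I ≈ 1.34 µA

ΣG = 1/16.1 + 1/1.62 + 1/1.23 + 1/41.6 + 1/10.2 = 1.614.
By the current-divider rule, I = I_in · G_k/ΣG = 3.50 × 0.3823 = 1.338 µA.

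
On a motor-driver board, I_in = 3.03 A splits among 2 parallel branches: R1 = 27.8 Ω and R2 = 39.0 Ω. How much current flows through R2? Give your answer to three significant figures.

I ≈ 1.26 A

With just two branches, the current splits inversely with resistance.
I(R2) = 3.03 × 27.8/(27.8 + 39.0) = 3.03 × 0.4162 = 1.261 A.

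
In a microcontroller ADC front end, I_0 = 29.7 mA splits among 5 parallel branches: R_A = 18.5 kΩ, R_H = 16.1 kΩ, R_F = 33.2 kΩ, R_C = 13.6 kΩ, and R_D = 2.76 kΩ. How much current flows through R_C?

I ≈ 3.75 mA

Conductances: ΣG = 1/18.5 + 1/16.1 + 1/33.2 + 1/13.6 + 1/2.76 = 0.5821 (1/kΩ).
R_C takes the fraction G_k/ΣG = 0.07353/0.5821 = 0.1263, so I = 29.7 × 0.1263 = 3.751 mA.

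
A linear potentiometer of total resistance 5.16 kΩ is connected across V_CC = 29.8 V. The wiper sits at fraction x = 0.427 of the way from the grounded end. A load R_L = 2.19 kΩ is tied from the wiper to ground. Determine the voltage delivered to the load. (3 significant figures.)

V_out ≈ 8.07 V

Lower segment x·R_p = 2.203 kΩ; upper segment (1−x)·R_p = 2.957 kΩ.
R_L loads the lower segment: effective lower R = 1.098 kΩ.
Then V_out = V_CC · 1.098/(2.957 + 1.098) = 8.072 V.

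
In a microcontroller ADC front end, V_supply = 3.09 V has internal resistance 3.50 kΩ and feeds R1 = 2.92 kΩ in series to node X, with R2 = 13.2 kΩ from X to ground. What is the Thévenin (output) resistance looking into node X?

R_th ≈ 4.32 kΩ

R1' = 3.50 + 2.92 = 6.420 kΩ (source resistance + R1).
Zeroing V_supply shorts the top of R1' to ground, so R_th = R1' ‖ R2 = 4.319 kΩ.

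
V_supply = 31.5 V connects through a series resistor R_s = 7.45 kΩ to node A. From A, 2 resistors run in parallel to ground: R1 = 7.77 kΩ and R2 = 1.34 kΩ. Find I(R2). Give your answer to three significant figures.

I ≈ 3.13 mA

Combine the parallel branches: R_p = (1/7.77 + 1/1.34)⁻¹ = 1.143 kΩ.
Node voltage V_A = V_supply · R_p/(R_s + R_p) = 31.5 × 0.1330 = 4.190 V.
Branch current I = V_A/R2 = 4.190/1.34 = 3.127 mA.
(Equivalently: I_total = 3.666 mA, then current-divider fraction G_k/ΣG = 0.8529.)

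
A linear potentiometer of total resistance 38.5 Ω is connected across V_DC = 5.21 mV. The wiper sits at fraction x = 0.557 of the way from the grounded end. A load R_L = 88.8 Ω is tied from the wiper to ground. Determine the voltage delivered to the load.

The pot divides into 17.06 Ω above the wiper and 21.44 Ω below.
R_L loads the lower segment: effective lower R = 17.27 Ω.
Loaded-divider output: V_out = 5.21 × 0.5032 = 2.622 mV.

V_out ≈ 2.62 mV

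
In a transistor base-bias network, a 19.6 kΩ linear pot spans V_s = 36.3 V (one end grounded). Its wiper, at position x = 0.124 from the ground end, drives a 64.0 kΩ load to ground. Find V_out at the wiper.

V_out ≈ 4.36 V

Split the track: R_lower = x·R_p = 2.430 kΩ, R_upper = (1−x)·R_p = 17.17 kΩ.
Lower segment in parallel with the load: 2.430 ‖ 64.0 = 2.341 kΩ.
Loaded-divider output: V_out = 36.3 × 0.1200 = 4.356 V.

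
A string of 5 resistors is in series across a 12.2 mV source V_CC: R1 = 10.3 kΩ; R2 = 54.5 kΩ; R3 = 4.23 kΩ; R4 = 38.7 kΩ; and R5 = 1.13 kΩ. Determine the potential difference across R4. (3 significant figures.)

Total series resistance ΣR = 10.3 + 54.5 + 4.23 + 38.7 + 1.13 = 108.9 kΩ.
V = V_CC · R/ΣR = 12.2 × 0.3555 = 4.337 mV.

V ≈ 4.34 mV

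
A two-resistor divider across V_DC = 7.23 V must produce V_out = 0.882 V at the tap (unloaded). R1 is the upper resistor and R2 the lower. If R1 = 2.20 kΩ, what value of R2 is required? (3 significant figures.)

The divider ratio is R2/(R1+R2) = 0.882/7.23 = 0.1220.
R2 = R1 · 0.1220/(1 − 0.1220) = 0.3057 kΩ.

R2 ≈ 0.306 kΩ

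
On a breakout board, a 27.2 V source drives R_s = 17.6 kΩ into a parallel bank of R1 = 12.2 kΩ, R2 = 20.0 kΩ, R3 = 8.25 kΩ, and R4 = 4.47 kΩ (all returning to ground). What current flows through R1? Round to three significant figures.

I ≈ 0.237 mA

Parallel bank: R_p = 1/(1/12.2 + 1/20.0 + 1/8.25 + 1/4.47) = 2.097 kΩ.
V_A = 27.2 × 2.097/19.70 = 2.896 V.
Branch current I = V_A/R1 = 2.896/12.2 = 0.2374 mA.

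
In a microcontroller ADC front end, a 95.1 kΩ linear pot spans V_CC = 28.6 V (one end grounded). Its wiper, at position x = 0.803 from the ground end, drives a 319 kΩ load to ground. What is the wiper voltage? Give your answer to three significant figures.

V_out ≈ 21.9 V

Lower segment x·R_p = 76.37 kΩ; upper segment (1−x)·R_p = 18.73 kΩ.
R_L loads the lower segment: effective lower R = 61.62 kΩ.
Loaded-divider output: V_out = 28.6 × 0.7668 = 21.93 V.
(Unloaded: V_out = x·V_CC = 23.0 V.)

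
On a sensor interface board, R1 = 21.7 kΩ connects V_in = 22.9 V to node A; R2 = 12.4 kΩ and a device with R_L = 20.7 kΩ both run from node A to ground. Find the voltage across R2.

V_out ≈ 6.03 V

R2 ‖ R_L = (12.4 × 20.7)/(12.4 + 20.7) = 7.755 kΩ.
Voltage divider with the loaded lower leg: V_out = 22.9 × 7.755/(21.7 + 7.755) = 22.9 × 0.2633 = 6.029 V.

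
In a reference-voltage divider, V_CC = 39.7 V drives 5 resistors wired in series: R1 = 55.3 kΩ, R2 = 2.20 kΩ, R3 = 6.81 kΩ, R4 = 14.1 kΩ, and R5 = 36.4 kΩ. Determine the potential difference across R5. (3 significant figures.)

V ≈ 12.6 V

Total series resistance ΣR = 55.3 + 2.20 + 6.81 + 14.1 + 36.4 = 114.8 kΩ.
By the voltage-divider rule, V = 39.7 × 36.40/114.8 = 12.59 V.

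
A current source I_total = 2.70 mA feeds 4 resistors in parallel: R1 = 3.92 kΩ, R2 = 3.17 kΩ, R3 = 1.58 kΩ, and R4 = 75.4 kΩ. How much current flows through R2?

I ≈ 0.700 mA

ΣG = 1/3.92 + 1/3.17 + 1/1.58 + 1/75.4 = 1.217.
Current divider: I(R2) = I_total · G_k/ΣG = 2.70 × (0.3155/1.217) = 2.70 × 0.2593 = 0.7000 mA.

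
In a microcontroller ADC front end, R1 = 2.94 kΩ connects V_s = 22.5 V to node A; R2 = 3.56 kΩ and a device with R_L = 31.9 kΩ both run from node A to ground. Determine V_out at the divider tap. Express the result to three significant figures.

R2 ‖ R_L = (3.56 × 31.9)/(3.56 + 31.9) = 3.203 kΩ.
Now apply the divider: V_out = 22.5 × 0.5214 = 11.73 V.

V_out ≈ 11.7 V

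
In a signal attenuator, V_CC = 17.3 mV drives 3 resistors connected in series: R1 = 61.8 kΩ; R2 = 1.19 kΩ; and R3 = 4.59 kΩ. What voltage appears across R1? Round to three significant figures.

V ≈ 15.8 mV

Total series resistance ΣR = 61.8 + 1.19 + 4.59 = 67.58 kΩ.
By the voltage-divider rule, V = 17.3 × 61.80/67.58 = 15.82 mV.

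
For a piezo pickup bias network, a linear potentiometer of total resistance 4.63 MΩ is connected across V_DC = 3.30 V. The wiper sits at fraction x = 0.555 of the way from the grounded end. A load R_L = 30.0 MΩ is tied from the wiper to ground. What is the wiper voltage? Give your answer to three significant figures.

V_out ≈ 1.76 V

Split the track: R_lower = x·R_p = 2.570 MΩ, R_upper = (1−x)·R_p = 2.060 MΩ.
Lower segment in parallel with the load: 2.570 ‖ 30.0 = 2.367 MΩ.
Then V_out = V_DC · 2.367/(2.060 + 2.367) = 1.764 V.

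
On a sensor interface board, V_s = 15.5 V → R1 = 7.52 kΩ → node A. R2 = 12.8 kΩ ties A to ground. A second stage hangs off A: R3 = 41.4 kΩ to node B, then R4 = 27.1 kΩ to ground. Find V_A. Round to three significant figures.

The second stage (R3 + R4 = 68.50 kΩ) loads node A in parallel with R2.
R2 ‖ (R3+R4) = 10.78 kΩ.
First divider: V_A = V_s · 10.78/(7.52 + 10.78) = 9.132 V.

V_A ≈ 9.13 V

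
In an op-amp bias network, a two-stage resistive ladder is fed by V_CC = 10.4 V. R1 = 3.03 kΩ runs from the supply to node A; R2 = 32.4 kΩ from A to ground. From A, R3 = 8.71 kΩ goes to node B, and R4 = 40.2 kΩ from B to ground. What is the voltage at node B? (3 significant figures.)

Node A sees R2 in parallel with the series input of stage 2, R3 + R4 = 48.91 kΩ.
Effective lower resistance at A: R2 ‖ 48.91 = 19.49 kΩ.
So V_A = 10.4 × 0.8654 = 9.001 V.
Stage 2 is unloaded, so V_B = V_A · R4/(R3+R4) = 9.001 × 40.2/48.91 = 7.398 V.

V_B ≈ 7.40 V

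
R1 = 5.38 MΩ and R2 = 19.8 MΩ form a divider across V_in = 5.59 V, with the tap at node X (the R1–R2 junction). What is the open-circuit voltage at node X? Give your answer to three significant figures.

With X open, the divider is unloaded: V_th = 5.59 × 19.8/25.18 = 4.396 V.

V_th ≈ 4.40 V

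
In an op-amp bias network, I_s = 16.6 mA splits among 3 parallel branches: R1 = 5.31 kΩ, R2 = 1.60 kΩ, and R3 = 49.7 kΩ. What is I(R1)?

Total conductance ΣG = 1/5.31 + 1/1.60 + 1/49.7 = 0.8334 (units of 1/kΩ).
R1 takes the fraction G_k/ΣG = 0.1883/0.8334 = 0.2260, so I = 16.6 × 0.2260 = 3.751 mA.

I ≈ 3.75 mA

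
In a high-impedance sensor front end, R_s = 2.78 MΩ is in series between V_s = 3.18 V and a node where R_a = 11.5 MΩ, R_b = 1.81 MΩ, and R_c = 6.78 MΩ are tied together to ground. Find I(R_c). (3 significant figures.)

I ≈ 0.147 µA

Parallel bank: R_p = 1/(1/11.5 + 1/1.81 + 1/6.78) = 1.271 MΩ.
V_A by voltage divider: V_A = 3.18 × 1.271/(2.78 + 1.271) = 0.9976 V.
Branch current I = V_A/R_c = 0.9976/6.78 = 0.1471 µA.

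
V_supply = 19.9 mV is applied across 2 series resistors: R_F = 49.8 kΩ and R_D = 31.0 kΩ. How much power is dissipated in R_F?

P ≈ 3.02 nW

The common current is I = 19.9/80.80 = 0.2463 µA.
P(R_F) = I²·R_F = (0.2463)² × 49.8 = 3.021 nW.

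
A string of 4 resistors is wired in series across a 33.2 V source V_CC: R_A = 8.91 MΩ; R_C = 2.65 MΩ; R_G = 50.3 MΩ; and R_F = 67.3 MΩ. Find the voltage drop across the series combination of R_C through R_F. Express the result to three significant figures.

V ≈ 30.9 V

Total series resistance ΣR = 8.91 + 2.65 + 50.3 + 67.3 = 129.2 MΩ.
R_{R_C..R_F} = 2.65 + 50.3 + 67.3 = 120.2 MΩ.
By the voltage-divider rule, V = 33.2 × 120.2/129.2 = 30.91 V.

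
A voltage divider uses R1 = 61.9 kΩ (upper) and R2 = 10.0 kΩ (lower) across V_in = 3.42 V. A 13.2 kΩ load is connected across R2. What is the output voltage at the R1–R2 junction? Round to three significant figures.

First combine the lower leg with the load: R2 ‖ R_L = 5.690 kΩ.
Voltage divider with the loaded lower leg: V_out = 3.42 × 5.690/(61.9 + 5.690) = 3.42 × 0.08418 = 0.2879 V.

V_out ≈ 0.288 V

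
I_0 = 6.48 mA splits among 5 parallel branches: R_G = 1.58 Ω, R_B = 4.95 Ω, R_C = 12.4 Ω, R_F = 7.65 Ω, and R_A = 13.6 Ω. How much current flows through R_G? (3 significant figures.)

Conductances: ΣG = 1/1.58 + 1/4.95 + 1/12.4 + 1/7.65 + 1/13.6 = 1.120 (1/Ω).
Current divider: I(R_G) = I_0 · G_k/ΣG = 6.48 × (0.6329/1.120) = 6.48 × 0.5652 = 3.662 mA.

I ≈ 3.66 mA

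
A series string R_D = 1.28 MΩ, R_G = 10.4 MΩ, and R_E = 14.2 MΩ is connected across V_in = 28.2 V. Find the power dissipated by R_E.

P ≈ 16.9 µW

ΣR = 25.88 MΩ → I = 28.2/25.88 = 1.090 µA.
P = I²R = 1.187 × 14.2 = 16.86 µW.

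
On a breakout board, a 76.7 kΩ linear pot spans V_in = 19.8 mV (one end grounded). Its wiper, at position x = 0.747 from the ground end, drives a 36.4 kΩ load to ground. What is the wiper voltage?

V_out ≈ 10.6 mV

Split the track: R_lower = x·R_p = 57.29 kΩ, R_upper = (1−x)·R_p = 19.41 kΩ.
R_L loads the lower segment: effective lower R = 22.26 kΩ.
Loaded-divider output: V_out = 19.8 × 0.5342 = 10.58 mV.
(Unloaded: V_out = x·V_in = 14.8 mV.)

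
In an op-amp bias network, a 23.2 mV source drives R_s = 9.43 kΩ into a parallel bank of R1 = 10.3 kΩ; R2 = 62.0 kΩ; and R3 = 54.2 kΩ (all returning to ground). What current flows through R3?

I ≈ 0.191 µA

Combine the parallel branches: R_p = (1/10.3 + 1/62.0 + 1/54.2)⁻¹ = 7.595 kΩ.
V_A = 23.2 × 7.595/17.02 = 10.35 mV.
I(R3) = V_A / R3 = 10.35/54.2 = 0.1910 µA.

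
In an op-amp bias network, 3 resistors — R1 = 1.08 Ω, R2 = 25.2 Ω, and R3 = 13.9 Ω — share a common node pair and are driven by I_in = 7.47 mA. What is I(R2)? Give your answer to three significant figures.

I ≈ 0.286 mA

ΣG = 1/1.08 + 1/25.2 + 1/13.9 = 1.038.
R2 takes the fraction G_k/ΣG = 0.03968/1.038 = 0.03825, so I = 7.47 × 0.03825 = 0.2857 mA.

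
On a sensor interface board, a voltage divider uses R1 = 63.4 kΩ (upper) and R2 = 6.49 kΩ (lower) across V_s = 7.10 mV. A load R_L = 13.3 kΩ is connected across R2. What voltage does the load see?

V_out ≈ 0.457 mV

R2 ‖ R_L = (6.49 × 13.3)/(6.49 + 13.3) = 4.362 kΩ.
Now apply the divider: V_out = 7.10 × 0.06437 = 0.4570 mV.
(Unloaded it would be 0.659 mV; the load pulls it down.)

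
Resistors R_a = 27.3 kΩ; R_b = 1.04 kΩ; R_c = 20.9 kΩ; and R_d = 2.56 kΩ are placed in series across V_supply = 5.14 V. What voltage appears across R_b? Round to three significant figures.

V ≈ 0.103 V

Series total: ΣR = 27.3 + 1.04 + 20.9 + 2.56 = 51.80 kΩ.
By the voltage-divider rule, V = 5.14 × 1.040/51.80 = 0.1032 V.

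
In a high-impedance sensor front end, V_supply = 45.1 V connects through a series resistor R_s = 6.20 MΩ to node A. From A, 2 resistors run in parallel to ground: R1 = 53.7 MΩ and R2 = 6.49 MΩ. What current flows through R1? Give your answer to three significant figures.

I ≈ 0.406 µA

Equivalent of the parallel group: R_p = 5.790 MΩ.
Node voltage V_A = V_supply · R_p/(R_s + R_p) = 45.1 × 0.4829 = 21.78 V.
Branch current I = V_A/R1 = 21.78/53.7 = 0.4056 µA.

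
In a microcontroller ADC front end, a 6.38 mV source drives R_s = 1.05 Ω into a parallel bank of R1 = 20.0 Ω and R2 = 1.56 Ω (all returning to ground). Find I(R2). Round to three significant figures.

I ≈ 2.37 mA

Parallel bank: R_p = 1/(1/20.0 + 1/1.56) = 1.447 Ω.
V_A = 6.38 × 1.447/2.497 = 3.697 mV.
Branch current I = V_A/R2 = 3.697/1.56 = 2.370 mA.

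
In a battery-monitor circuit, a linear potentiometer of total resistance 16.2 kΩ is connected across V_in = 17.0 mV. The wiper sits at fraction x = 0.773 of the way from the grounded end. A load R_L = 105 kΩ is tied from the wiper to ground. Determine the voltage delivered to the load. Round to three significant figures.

V_out ≈ 12.8 mV

The pot divides into 3.677 kΩ above the wiper and 12.52 kΩ below.
Lower segment in parallel with the load: 12.52 ‖ 105 = 11.19 kΩ.
Loaded-divider output: V_out = 17.0 × 0.7526 = 12.79 mV.
(Unloaded: V_out = x·V_in = 13.1 mV.)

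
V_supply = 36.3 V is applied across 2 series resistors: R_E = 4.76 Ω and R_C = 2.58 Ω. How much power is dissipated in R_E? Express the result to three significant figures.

The common current is I = 36.3/7.340 = 4.946 A.
P(R_E) = I²·R_E = (4.946)² × 4.76 = 116.4 W.

P ≈ 116 W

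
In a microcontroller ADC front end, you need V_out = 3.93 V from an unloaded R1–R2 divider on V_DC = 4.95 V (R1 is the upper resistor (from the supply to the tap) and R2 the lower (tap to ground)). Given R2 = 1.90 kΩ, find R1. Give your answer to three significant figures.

The divider ratio is R2/(R1+R2) = 3.93/4.95 = 0.7939.
R1 = R2·(1/k − 1) = 1.90 × 0.2595 = 0.4931 kΩ.

R1 ≈ 0.493 kΩ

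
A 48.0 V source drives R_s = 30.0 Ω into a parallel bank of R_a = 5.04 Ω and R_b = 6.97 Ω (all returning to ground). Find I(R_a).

Equivalent of the parallel group: R_p = 2.925 Ω.
V_A by voltage divider: V_A = 48.0 × 2.925/(30.0 + 2.925) = 4.264 V.
I(R_a) = V_A / R_a = 4.264/5.04 = 0.8461 A.

I ≈ 0.846 A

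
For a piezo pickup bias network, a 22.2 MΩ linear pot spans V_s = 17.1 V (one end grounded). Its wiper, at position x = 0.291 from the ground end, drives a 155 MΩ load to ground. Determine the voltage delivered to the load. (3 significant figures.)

V_out ≈ 4.83 V

The pot divides into 15.74 MΩ above the wiper and 6.460 MΩ below.
R_L loads the lower segment: effective lower R = 6.202 MΩ.
Then V_out = V_s · 6.202/(15.74 + 6.202) = 4.833 V.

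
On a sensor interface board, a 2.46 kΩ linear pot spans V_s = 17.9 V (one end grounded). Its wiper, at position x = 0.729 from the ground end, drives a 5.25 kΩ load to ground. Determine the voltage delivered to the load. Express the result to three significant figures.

V_out ≈ 11.9 V

The pot divides into 0.6667 kΩ above the wiper and 1.793 kΩ below.
R_L loads the lower segment: effective lower R = 1.337 kΩ.
V_out = 17.9 × 1.337/(0.6667 + 1.337) = 11.94 V.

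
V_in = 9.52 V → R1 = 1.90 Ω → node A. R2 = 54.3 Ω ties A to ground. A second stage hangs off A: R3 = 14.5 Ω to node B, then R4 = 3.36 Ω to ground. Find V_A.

V_A ≈ 8.34 V

Looking into the second stage from A: R3 + R4 = 17.86 Ω appears in parallel with R2.
R2 ‖ (R3+R4) = 13.44 Ω.
So V_A = 9.52 × 0.8761 = 8.341 V.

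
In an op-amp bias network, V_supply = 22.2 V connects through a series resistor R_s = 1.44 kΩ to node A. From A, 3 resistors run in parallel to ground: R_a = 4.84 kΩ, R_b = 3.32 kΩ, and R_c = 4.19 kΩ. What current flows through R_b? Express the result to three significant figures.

Combine the parallel branches: R_p = (1/4.84 + 1/3.32 + 1/4.19)⁻¹ = 1.340 kΩ.
V_A = 22.2 × 1.340/2.780 = 10.70 V.
I(R_b) = V_A / R_b = 10.70/3.32 = 3.223 mA.

I ≈ 3.22 mA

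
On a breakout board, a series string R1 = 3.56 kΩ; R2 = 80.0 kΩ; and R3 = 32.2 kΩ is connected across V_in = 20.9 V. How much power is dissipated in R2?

P ≈ 2.61 mW

The common current is I = 20.9/115.8 = 0.1805 mA.
V(R2) = I·R = 14.44 V; P = V·I = 14.44 × 0.1805 = 2.608 mW.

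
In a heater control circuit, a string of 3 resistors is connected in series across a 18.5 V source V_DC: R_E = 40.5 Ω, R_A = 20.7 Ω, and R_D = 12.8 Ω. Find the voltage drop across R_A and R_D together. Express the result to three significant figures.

V ≈ 8.38 V

Total series resistance ΣR = 40.5 + 20.7 + 12.8 = 74.00 Ω.
R_{R_A..R_D} = 20.7 + 12.8 = 33.50 Ω.
By the voltage-divider rule, V = 18.5 × 33.50/74.00 = 8.375 V.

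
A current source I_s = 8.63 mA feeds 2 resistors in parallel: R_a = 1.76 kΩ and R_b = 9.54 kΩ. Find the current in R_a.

For two parallel branches, I_k = I_s · (other R)/(sum of R).
So I = 8.63 × 9.54/11.30 = 7.286 mA.

I ≈ 7.29 mA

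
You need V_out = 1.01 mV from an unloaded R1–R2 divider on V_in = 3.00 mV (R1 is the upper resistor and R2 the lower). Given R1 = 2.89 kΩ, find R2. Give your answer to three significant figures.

R2 ≈ 1.47 kΩ

V_out/V_in = R2/(R1+R2) = 0.3367.
R2 = R1 · 0.3367/(1 − 0.3367) = 1.467 kΩ.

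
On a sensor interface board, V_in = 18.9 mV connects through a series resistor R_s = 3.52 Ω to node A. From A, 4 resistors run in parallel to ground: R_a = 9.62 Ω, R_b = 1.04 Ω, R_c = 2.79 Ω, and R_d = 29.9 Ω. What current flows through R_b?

I ≈ 2.96 mA

Combine the parallel branches: R_p = (1/9.62 + 1/1.04 + 1/2.79 + 1/29.9)⁻¹ = 0.6862 Ω.
V_A = 18.9 × 0.6862/4.206 = 3.083 mV.
I(R_b) = V_A / R_b = 3.083/1.04 = 2.965 mA.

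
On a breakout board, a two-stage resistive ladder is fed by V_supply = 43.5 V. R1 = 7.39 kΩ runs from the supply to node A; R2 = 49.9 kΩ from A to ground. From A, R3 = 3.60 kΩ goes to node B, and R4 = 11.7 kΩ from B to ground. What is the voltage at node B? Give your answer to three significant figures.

V_B ≈ 20.4 V

Looking into the second stage from A: R3 + R4 = 15.30 kΩ appears in parallel with R2.
R2 ‖ (R3+R4) = 11.71 kΩ.
First divider: V_A = V_supply · 11.71/(7.39 + 11.71) = 26.67 V.
V_B = V_A × 0.7647 = 20.39 V.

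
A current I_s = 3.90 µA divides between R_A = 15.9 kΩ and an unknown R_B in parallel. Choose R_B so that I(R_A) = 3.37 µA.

R_B ≈ 101 kΩ

The fraction through R_A equals R_B/(R_A+R_B).
With f = 0.8641, R_B = R_A · f/(1−f) = 15.9 × 6.358 = 101.1 kΩ.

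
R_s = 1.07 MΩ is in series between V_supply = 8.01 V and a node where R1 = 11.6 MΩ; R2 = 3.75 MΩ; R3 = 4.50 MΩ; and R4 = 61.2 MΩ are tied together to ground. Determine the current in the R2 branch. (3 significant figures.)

Parallel bank: R_p = 1/(1/11.6 + 1/3.75 + 1/4.50 + 1/61.2) = 1.691 MΩ.
Node voltage V_A = V_supply · R_p/(R_s + R_p) = 8.01 × 0.6124 = 4.906 V.
I(R2) = V_A / R2 = 4.906/3.75 = 1.308 µA.

I ≈ 1.31 µA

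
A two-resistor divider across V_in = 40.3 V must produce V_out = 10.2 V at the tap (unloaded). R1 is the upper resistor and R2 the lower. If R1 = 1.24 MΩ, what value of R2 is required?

R2 ≈ 0.420 MΩ

The divider ratio is R2/(R1+R2) = 10.2/40.3 = 0.2531.
So R2 = R1 · V_out/(V_in − V_out) = 1.24 × 10.2/(40.3 − 10.2) = 1.24 × 0.3389 = 0.4202 MΩ.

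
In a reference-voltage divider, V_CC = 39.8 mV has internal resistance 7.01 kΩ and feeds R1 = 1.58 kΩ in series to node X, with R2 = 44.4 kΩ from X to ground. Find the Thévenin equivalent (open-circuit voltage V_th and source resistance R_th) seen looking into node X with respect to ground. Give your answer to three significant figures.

V_th ≈ 33.3 mV, R_th ≈ 7.20 kΩ

R1' = 7.01 + 1.58 = 8.590 kΩ (source resistance + R1).
With X open, the divider is unloaded: V_th = 39.8 × 44.4/52.99 = 33.35 mV.
With V_CC suppressed (replaced by a short), R_th = R1' ‖ R2 = (8.590 × 44.4)/(8.590 + 44.4) = 7.198 kΩ.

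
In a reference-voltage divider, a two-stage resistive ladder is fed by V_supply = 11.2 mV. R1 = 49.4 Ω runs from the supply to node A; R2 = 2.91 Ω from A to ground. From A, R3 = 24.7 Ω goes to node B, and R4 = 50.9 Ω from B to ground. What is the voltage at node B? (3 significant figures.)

V_B ≈ 0.405 mV

Looking into the second stage from A: R3 + R4 = 75.60 Ω appears in parallel with R2.
R2 ‖ (R3+R4) = 2.802 Ω.
V_A = 11.2 × 2.802/(49.4 + 2.802) = 0.6012 mV.
Then the unloaded second divider: V_B = V_A × R4/(R3+R4) = 0.6012 × 0.6733 = 0.4048 mV.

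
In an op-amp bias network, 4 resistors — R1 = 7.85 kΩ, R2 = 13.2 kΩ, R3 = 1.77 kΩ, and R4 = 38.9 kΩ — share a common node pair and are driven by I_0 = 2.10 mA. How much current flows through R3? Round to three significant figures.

Conductances: ΣG = 1/7.85 + 1/13.2 + 1/1.77 + 1/38.9 = 0.7938 (1/kΩ).
By the current-divider rule, I = I_0 · G_k/ΣG = 2.10 × 0.7117 = 1.495 mA.

I ≈ 1.49 mA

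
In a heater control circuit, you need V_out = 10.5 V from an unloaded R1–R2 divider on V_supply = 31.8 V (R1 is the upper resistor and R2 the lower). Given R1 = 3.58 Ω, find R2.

Required fraction k = V_out/V_supply = 0.3302.
So R2 = R1 · V_out/(V_supply − V_out) = 3.58 × 10.5/(31.8 − 10.5) = 3.58 × 0.4930 = 1.765 Ω.

R2 ≈ 1.76 Ω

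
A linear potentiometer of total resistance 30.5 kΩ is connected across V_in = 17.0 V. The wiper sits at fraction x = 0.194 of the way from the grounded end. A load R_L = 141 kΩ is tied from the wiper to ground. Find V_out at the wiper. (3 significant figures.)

The pot divides into 24.58 kΩ above the wiper and 5.917 kΩ below.
R_L loads the lower segment: effective lower R = 5.679 kΩ.
V_out = 17.0 × 5.679/(24.58 + 5.679) = 3.190 V.

V_out ≈ 3.19 V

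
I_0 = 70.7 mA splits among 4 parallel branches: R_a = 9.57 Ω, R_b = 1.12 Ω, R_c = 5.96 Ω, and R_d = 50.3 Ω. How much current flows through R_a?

I ≈ 6.23 mA

Conductances: ΣG = 1/9.57 + 1/1.12 + 1/5.96 + 1/50.3 = 1.185 (1/Ω).
By the current-divider rule, I = I_0 · G_k/ΣG = 70.7 × 0.08818 = 6.234 mA.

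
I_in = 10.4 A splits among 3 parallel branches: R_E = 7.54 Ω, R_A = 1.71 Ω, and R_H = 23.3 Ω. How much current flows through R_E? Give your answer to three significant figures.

I ≈ 1.81 A

Conductances: ΣG = 1/7.54 + 1/1.71 + 1/23.3 = 0.7603 (1/Ω).
R_E takes the fraction G_k/ΣG = 0.1326/0.7603 = 0.1744, so I = 10.4 × 0.1744 = 1.814 A.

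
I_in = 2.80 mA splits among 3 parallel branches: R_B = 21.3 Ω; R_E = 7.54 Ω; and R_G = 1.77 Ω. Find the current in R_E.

I ≈ 0.499 mA

Total conductance ΣG = 1/21.3 + 1/7.54 + 1/1.77 = 0.7445 (units of 1/Ω).
Current divider: I(R_E) = I_in · G_k/ΣG = 2.80 × (0.1326/0.7445) = 2.80 × 0.1781 = 0.4988 mA.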